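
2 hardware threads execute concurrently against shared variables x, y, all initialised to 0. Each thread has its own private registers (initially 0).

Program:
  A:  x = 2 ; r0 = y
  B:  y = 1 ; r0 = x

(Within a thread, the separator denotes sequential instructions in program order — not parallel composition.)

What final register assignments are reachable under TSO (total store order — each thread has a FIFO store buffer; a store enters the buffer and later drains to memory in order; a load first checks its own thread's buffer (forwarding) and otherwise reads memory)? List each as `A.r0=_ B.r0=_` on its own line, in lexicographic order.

A.r0=0 B.r0=0
A.r0=0 B.r0=2
A.r0=1 B.r0=0
A.r0=1 B.r0=2

outcome vector order: (A.r0,B.r0)
|TSO outcomes| = 4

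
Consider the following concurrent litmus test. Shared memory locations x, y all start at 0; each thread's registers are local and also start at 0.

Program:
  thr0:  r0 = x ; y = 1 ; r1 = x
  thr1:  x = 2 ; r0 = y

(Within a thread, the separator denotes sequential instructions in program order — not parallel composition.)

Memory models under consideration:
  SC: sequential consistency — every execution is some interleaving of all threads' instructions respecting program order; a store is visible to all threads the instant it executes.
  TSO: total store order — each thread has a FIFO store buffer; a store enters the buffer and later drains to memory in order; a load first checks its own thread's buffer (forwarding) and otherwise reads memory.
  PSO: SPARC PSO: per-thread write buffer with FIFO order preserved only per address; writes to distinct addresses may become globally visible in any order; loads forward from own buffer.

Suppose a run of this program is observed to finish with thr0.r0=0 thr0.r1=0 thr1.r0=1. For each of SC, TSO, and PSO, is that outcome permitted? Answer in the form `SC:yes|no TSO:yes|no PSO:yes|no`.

SC:yes TSO:yes PSO:yes

outcome vector order: (thr0.r0,thr0.r1,thr1.r0)
[SC] allowed = {<0 0 1>; <0 2 0>; <0 2 1>; <2 2 0>; <2 2 1>}
[TSO] allowed = {<0 0 0>; <0 0 1>; <0 2 0>; <0 2 1>; <2 2 0>; <2 2 1>}
[PSO] allowed = {<0 0 0>; <0 0 1>; <0 2 0>; <0 2 1>; <2 2 0>; <2 2 1>}
target <0 0 1> ∈ {SC,TSO,PSO}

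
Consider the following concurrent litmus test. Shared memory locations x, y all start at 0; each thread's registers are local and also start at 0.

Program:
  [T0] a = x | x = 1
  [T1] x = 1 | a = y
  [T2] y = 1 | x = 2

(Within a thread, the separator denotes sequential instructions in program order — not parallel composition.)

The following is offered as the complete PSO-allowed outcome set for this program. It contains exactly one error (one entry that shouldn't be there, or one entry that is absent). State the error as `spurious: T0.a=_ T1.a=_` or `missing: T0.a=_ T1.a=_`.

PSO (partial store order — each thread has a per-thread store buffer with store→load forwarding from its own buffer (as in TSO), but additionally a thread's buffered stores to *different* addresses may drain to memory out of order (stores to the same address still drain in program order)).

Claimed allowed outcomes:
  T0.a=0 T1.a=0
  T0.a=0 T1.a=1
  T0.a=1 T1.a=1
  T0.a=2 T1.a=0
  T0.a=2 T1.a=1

missing: T0.a=1 T1.a=0

outcome vector order: (T0.a,T1.a)
PSO: 6 outcomes — {<0 0> <0 1> <1 0> <1 1> <2 0> <2 1>}
PSO∖claimed = {<1 0>}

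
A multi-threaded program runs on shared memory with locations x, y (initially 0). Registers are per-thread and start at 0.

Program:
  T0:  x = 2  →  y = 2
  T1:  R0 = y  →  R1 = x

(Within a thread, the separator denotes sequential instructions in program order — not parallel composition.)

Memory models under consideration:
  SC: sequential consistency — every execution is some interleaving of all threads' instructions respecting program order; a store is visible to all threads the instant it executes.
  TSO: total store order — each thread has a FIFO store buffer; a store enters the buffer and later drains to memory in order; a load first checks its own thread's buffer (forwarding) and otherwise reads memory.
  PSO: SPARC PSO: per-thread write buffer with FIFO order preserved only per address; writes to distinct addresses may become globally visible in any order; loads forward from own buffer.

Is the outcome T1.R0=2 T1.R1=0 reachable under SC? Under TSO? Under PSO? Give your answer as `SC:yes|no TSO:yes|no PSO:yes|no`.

outcome vector order: (T1.R0,T1.R1)
SC (3): 0/0; 0/2; 2/2
TSO (3): 0/0; 0/2; 2/2
PSO (4): 0/0; 0/2; 2/0; 2/2
target 2/0 ∈ {PSO}

SC:no TSO:no PSO:yes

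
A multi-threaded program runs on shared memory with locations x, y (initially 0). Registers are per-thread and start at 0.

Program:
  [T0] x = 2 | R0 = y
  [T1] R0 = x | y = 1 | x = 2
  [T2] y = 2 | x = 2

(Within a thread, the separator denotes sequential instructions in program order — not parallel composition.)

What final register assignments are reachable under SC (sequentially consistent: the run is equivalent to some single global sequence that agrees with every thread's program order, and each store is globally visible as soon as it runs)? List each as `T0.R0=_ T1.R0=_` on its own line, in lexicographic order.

T0.R0=0 T1.R0=0
T0.R0=0 T1.R0=2
T0.R0=1 T1.R0=0
T0.R0=1 T1.R0=2
T0.R0=2 T1.R0=0
T0.R0=2 T1.R0=2

outcome vector order: (T0.R0,T1.R0)
|SC outcomes| = 6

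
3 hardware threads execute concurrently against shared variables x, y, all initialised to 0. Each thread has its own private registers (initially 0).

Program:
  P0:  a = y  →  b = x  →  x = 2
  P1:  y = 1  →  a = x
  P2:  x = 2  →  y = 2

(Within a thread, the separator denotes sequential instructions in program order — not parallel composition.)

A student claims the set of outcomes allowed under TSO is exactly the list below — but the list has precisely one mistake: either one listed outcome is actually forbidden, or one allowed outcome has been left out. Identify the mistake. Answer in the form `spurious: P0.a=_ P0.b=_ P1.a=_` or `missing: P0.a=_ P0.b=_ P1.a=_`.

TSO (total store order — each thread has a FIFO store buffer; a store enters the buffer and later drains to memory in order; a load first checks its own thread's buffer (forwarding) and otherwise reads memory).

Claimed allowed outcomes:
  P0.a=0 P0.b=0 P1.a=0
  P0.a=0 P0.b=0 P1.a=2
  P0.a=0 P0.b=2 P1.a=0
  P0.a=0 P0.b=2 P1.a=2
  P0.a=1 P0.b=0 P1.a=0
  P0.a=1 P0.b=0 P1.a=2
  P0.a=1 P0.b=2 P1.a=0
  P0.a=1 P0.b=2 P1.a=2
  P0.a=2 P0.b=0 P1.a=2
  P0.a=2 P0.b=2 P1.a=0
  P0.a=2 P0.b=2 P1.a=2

outcome vector order: (P0.a,P0.b,P1.a)
TSO (10): <0 0 0> <0 0 2> <0 2 0> <0 2 2> <1 0 0> <1 0 2> <1 2 0> <1 2 2> <2 2 0> <2 2 2>
claimed∖TSO = {<2 0 2>}

spurious: P0.a=2 P0.b=0 P1.a=2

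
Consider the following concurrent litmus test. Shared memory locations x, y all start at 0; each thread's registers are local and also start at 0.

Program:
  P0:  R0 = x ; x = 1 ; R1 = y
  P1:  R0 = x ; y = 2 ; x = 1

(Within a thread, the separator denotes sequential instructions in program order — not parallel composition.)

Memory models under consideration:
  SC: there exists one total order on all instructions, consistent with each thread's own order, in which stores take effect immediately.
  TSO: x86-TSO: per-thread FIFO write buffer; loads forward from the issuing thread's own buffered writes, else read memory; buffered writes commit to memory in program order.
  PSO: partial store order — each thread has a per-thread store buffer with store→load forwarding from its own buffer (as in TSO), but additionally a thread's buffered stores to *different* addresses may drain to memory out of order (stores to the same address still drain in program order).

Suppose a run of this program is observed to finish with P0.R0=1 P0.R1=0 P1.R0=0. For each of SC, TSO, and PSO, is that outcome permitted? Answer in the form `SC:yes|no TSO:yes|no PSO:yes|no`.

SC:no TSO:no PSO:yes

outcome vector order: (P0.R0,P0.R1,P1.R0)
under SC → 0/0/0; 0/0/1; 0/2/0; 0/2/1; 1/2/0
under TSO → 0/0/0; 0/0/1; 0/2/0; 0/2/1; 1/2/0
under PSO → 0/0/0; 0/0/1; 0/2/0; 0/2/1; 1/0/0; 1/2/0
target 1/0/0 ∈ {PSO}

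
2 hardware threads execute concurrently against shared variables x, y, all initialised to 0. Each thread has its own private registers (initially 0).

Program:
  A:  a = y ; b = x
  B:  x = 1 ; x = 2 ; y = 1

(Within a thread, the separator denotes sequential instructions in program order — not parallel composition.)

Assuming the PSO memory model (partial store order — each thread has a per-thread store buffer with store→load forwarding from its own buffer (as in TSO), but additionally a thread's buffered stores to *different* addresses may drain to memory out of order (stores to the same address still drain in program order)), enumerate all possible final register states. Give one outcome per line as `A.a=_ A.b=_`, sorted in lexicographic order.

A.a=0 A.b=0
A.a=0 A.b=1
A.a=0 A.b=2
A.a=1 A.b=0
A.a=1 A.b=1
A.a=1 A.b=2

outcome vector order: (A.a,A.b)
|PSO outcomes| = 6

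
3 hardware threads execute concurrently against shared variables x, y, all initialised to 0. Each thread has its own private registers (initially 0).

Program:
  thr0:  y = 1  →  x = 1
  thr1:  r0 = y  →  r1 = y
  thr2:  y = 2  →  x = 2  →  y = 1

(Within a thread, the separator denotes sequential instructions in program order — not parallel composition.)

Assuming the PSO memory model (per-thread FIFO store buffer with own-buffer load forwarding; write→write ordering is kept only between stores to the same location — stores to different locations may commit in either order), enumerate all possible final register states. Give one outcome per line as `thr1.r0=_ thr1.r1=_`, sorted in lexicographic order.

outcome vector order: (thr1.r0,thr1.r1)
|PSO outcomes| = 7

thr1.r0=0 thr1.r1=0
thr1.r0=0 thr1.r1=1
thr1.r0=0 thr1.r1=2
thr1.r0=1 thr1.r1=1
thr1.r0=1 thr1.r1=2
thr1.r0=2 thr1.r1=1
thr1.r0=2 thr1.r1=2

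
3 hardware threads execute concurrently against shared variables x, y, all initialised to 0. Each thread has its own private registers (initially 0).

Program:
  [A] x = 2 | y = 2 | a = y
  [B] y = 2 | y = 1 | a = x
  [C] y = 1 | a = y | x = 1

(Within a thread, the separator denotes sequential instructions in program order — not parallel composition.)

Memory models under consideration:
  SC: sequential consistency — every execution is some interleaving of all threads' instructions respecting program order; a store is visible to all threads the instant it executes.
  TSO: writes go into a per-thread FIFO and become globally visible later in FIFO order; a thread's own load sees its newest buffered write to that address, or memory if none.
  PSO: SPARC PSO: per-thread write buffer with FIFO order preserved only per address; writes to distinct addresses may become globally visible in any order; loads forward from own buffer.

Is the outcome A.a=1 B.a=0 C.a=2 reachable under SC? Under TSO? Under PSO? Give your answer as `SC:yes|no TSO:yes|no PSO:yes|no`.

outcome vector order: (A.a,B.a,C.a)
under SC → <1 0 1>, <1 1 1>, <1 1 2>, <1 2 1>, <1 2 2>, <2 0 1>, <2 0 2>, <2 1 1>, <2 1 2>, <2 2 1>, <2 2 2>
under TSO → <1 0 1>, <1 0 2>, <1 1 1>, <1 1 2>, <1 2 1>, <1 2 2>, <2 0 1>, <2 0 2>, <2 1 1>, <2 1 2>, <2 2 1>, <2 2 2>
under PSO → <1 0 1>, <1 0 2>, <1 1 1>, <1 1 2>, <1 2 1>, <1 2 2>, <2 0 1>, <2 0 2>, <2 1 1>, <2 1 2>, <2 2 1>, <2 2 2>
target <1 0 2> ∈ {TSO,PSO}

SC:no TSO:yes PSO:yes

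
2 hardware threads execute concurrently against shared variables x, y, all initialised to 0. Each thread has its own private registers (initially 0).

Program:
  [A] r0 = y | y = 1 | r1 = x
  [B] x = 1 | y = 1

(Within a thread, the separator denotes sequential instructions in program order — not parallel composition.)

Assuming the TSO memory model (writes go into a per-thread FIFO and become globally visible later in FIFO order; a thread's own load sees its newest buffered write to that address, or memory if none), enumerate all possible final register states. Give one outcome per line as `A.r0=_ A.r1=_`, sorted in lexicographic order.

A.r0=0 A.r1=0
A.r0=0 A.r1=1
A.r0=1 A.r1=1

outcome vector order: (A.r0,A.r1)
|TSO outcomes| = 3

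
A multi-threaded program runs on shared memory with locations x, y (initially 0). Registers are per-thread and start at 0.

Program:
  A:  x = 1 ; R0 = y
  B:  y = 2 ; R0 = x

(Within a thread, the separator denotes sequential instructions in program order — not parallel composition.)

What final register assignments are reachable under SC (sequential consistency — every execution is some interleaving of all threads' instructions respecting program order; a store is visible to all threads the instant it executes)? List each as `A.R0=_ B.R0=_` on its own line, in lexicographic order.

A.R0=0 B.R0=1
A.R0=2 B.R0=0
A.R0=2 B.R0=1

outcome vector order: (A.R0,B.R0)
|SC outcomes| = 3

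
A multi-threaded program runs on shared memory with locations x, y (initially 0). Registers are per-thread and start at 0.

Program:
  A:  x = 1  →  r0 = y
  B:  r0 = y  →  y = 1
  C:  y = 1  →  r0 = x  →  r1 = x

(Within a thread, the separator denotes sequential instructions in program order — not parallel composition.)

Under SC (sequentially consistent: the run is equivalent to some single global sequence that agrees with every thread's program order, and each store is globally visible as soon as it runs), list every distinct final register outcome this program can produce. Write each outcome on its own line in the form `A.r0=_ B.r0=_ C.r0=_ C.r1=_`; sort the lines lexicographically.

A.r0=0 B.r0=0 C.r0=1 C.r1=1
A.r0=0 B.r0=1 C.r0=1 C.r1=1
A.r0=1 B.r0=0 C.r0=0 C.r1=0
A.r0=1 B.r0=0 C.r0=0 C.r1=1
A.r0=1 B.r0=0 C.r0=1 C.r1=1
A.r0=1 B.r0=1 C.r0=0 C.r1=0
A.r0=1 B.r0=1 C.r0=0 C.r1=1
A.r0=1 B.r0=1 C.r0=1 C.r1=1

outcome vector order: (A.r0,B.r0,C.r0,C.r1)
|SC outcomes| = 8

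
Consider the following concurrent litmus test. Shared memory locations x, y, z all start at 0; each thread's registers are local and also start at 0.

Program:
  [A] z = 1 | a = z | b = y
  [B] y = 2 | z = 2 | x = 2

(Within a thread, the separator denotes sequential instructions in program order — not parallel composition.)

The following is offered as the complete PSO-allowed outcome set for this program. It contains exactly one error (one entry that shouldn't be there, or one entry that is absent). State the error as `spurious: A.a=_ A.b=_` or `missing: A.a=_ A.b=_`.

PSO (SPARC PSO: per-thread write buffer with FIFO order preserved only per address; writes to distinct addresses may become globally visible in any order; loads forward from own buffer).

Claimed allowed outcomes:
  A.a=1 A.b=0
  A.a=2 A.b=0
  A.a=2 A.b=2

missing: A.a=1 A.b=2

outcome vector order: (A.a,A.b)
PSO: 4 outcomes — {10 12 20 22}
PSO∖claimed = {12}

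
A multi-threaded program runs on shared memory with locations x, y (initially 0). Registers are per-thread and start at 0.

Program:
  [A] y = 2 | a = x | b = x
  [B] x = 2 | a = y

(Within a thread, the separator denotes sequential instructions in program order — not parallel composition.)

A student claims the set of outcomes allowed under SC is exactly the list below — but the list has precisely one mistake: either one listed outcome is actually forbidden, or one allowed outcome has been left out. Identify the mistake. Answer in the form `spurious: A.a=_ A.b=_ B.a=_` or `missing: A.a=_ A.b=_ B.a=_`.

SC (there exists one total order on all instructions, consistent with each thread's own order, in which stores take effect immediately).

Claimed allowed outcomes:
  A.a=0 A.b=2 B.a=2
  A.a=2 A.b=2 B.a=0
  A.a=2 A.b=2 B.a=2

missing: A.a=0 A.b=0 B.a=2

outcome vector order: (A.a,A.b,B.a)
under SC → 0/0/2, 0/2/2, 2/2/0, 2/2/2
SC∖claimed = {0/0/2}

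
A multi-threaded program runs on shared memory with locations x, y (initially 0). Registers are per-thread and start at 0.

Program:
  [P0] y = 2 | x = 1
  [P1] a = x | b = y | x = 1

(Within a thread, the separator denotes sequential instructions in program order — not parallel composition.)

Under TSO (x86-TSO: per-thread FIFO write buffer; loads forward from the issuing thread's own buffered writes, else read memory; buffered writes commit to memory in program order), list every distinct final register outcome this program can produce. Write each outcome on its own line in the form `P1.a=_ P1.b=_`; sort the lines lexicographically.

P1.a=0 P1.b=0
P1.a=0 P1.b=2
P1.a=1 P1.b=2

outcome vector order: (P1.a,P1.b)
|TSO outcomes| = 3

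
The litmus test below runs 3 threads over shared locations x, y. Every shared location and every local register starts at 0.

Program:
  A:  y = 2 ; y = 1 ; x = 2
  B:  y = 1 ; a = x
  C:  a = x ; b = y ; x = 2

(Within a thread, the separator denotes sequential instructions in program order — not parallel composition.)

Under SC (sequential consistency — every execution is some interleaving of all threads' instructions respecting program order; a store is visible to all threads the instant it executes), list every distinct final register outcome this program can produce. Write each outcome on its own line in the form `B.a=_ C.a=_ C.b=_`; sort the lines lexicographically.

outcome vector order: (B.a,C.a,C.b)
|SC outcomes| = 8

B.a=0 C.a=0 C.b=0
B.a=0 C.a=0 C.b=1
B.a=0 C.a=0 C.b=2
B.a=0 C.a=2 C.b=1
B.a=2 C.a=0 C.b=0
B.a=2 C.a=0 C.b=1
B.a=2 C.a=0 C.b=2
B.a=2 C.a=2 C.b=1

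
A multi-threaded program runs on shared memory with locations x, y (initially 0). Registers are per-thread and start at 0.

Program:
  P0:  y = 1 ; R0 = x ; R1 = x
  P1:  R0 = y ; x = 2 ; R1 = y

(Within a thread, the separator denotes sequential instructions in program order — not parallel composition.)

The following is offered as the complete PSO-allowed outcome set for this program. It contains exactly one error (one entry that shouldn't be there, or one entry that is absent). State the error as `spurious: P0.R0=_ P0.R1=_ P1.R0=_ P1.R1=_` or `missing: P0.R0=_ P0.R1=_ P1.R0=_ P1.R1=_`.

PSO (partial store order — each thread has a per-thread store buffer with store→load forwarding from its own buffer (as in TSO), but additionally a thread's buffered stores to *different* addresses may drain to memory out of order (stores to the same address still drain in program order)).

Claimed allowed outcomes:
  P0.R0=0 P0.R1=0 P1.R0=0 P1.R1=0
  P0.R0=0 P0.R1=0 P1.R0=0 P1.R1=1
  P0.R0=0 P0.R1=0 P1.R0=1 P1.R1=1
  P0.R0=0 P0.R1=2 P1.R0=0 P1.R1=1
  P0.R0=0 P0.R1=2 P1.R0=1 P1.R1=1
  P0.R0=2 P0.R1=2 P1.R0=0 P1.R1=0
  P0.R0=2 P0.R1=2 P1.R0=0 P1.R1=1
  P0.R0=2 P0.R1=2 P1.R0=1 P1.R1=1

missing: P0.R0=0 P0.R1=2 P1.R0=0 P1.R1=0

outcome vector order: (P0.R0,P0.R1,P1.R0,P1.R1)
under PSO → (0,0,0,0) (0,0,0,1) (0,0,1,1) (0,2,0,0) (0,2,0,1) (0,2,1,1) (2,2,0,0) (2,2,0,1) (2,2,1,1)
PSO∖claimed = {(0,2,0,0)}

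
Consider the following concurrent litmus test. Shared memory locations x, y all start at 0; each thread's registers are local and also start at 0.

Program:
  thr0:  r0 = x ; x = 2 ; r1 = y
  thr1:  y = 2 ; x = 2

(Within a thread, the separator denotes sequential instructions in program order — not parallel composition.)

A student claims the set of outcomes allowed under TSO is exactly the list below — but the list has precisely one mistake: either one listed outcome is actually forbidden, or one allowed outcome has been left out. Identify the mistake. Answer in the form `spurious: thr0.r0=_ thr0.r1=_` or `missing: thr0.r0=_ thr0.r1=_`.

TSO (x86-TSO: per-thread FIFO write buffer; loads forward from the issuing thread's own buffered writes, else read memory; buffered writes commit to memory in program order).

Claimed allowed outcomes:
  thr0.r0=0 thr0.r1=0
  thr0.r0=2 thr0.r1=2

outcome vector order: (thr0.r0,thr0.r1)
TSO (3): <0 0>, <0 2>, <2 2>
TSO∖claimed = {<0 2>}

missing: thr0.r0=0 thr0.r1=2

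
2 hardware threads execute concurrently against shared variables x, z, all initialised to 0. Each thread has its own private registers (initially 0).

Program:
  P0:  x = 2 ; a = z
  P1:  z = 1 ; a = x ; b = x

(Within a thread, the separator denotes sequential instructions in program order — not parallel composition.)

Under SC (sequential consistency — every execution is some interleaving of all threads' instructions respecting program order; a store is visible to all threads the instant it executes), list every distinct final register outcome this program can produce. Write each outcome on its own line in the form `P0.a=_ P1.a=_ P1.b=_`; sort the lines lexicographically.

outcome vector order: (P0.a,P1.a,P1.b)
|SC outcomes| = 4

P0.a=0 P1.a=2 P1.b=2
P0.a=1 P1.a=0 P1.b=0
P0.a=1 P1.a=0 P1.b=2
P0.a=1 P1.a=2 P1.b=2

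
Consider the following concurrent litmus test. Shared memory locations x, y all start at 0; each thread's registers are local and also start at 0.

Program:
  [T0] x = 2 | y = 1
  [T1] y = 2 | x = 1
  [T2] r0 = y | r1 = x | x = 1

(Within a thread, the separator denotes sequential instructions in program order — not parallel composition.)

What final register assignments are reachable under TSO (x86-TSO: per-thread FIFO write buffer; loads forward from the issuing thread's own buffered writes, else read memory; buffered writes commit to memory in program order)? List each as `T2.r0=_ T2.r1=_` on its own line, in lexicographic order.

T2.r0=0 T2.r1=0
T2.r0=0 T2.r1=1
T2.r0=0 T2.r1=2
T2.r0=1 T2.r1=1
T2.r0=1 T2.r1=2
T2.r0=2 T2.r1=0
T2.r0=2 T2.r1=1
T2.r0=2 T2.r1=2

outcome vector order: (T2.r0,T2.r1)
|TSO outcomes| = 8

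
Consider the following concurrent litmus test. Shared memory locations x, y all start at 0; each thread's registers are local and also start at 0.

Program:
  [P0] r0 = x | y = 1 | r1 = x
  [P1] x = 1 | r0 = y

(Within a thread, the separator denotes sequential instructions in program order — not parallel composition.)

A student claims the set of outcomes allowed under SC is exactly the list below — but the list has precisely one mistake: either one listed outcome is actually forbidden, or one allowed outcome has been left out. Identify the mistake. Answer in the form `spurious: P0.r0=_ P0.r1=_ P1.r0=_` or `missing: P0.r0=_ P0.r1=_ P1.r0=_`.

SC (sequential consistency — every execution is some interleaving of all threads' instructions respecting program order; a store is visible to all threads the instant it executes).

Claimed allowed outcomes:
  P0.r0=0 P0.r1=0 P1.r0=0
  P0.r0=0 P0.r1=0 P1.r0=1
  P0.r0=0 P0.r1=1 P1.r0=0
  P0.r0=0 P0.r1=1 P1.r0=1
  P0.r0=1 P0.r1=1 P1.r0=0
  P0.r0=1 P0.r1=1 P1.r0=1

spurious: P0.r0=0 P0.r1=0 P1.r0=0

outcome vector order: (P0.r0,P0.r1,P1.r0)
SC (5): <0 0 1> <0 1 0> <0 1 1> <1 1 0> <1 1 1>
claimed∖SC = {<0 0 0>}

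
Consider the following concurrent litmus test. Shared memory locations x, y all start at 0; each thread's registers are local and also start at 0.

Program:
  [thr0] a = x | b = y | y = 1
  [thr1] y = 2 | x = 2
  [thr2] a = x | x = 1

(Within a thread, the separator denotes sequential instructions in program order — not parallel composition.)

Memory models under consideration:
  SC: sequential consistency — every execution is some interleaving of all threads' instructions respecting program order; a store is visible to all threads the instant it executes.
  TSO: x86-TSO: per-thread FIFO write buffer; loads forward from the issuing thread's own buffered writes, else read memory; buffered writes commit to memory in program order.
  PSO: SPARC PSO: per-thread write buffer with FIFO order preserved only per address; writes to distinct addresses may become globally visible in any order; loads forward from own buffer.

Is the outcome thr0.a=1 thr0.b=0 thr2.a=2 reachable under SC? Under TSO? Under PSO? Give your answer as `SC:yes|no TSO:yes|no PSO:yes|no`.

SC:no TSO:no PSO:yes

outcome vector order: (thr0.a,thr0.b,thr2.a)
SC (9): (0,0,0), (0,0,2), (0,2,0), (0,2,2), (1,0,0), (1,2,0), (1,2,2), (2,2,0), (2,2,2)
TSO (9): (0,0,0), (0,0,2), (0,2,0), (0,2,2), (1,0,0), (1,2,0), (1,2,2), (2,2,0), (2,2,2)
PSO (12): (0,0,0), (0,0,2), (0,2,0), (0,2,2), (1,0,0), (1,0,2), (1,2,0), (1,2,2), (2,0,0), (2,0,2), (2,2,0), (2,2,2)
target (1,0,2) ∈ {PSO}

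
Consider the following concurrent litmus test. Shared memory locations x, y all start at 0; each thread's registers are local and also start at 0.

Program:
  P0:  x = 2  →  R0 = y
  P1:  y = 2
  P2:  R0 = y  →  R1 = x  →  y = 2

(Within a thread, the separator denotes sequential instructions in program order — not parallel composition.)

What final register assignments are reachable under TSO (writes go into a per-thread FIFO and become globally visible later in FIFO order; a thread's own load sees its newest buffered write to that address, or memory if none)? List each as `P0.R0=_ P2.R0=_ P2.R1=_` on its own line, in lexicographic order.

outcome vector order: (P0.R0,P2.R0,P2.R1)
|TSO outcomes| = 8

P0.R0=0 P2.R0=0 P2.R1=0
P0.R0=0 P2.R0=0 P2.R1=2
P0.R0=0 P2.R0=2 P2.R1=0
P0.R0=0 P2.R0=2 P2.R1=2
P0.R0=2 P2.R0=0 P2.R1=0
P0.R0=2 P2.R0=0 P2.R1=2
P0.R0=2 P2.R0=2 P2.R1=0
P0.R0=2 P2.R0=2 P2.R1=2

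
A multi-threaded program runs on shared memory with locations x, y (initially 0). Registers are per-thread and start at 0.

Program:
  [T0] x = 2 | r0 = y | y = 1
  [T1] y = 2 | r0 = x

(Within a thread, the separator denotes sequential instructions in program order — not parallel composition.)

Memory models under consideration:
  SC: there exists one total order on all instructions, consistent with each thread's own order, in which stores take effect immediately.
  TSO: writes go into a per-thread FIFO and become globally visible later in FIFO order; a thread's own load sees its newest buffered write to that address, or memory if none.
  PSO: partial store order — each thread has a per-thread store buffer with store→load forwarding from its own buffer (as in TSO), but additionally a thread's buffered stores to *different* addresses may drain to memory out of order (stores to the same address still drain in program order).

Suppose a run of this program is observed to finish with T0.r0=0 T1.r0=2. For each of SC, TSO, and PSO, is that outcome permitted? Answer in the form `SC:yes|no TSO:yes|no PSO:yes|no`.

outcome vector order: (T0.r0,T1.r0)
under SC → <0 2> <2 0> <2 2>
under TSO → <0 0> <0 2> <2 0> <2 2>
under PSO → <0 0> <0 2> <2 0> <2 2>
target <0 2> ∈ {SC,TSO,PSO}

SC:yes TSO:yes PSO:yes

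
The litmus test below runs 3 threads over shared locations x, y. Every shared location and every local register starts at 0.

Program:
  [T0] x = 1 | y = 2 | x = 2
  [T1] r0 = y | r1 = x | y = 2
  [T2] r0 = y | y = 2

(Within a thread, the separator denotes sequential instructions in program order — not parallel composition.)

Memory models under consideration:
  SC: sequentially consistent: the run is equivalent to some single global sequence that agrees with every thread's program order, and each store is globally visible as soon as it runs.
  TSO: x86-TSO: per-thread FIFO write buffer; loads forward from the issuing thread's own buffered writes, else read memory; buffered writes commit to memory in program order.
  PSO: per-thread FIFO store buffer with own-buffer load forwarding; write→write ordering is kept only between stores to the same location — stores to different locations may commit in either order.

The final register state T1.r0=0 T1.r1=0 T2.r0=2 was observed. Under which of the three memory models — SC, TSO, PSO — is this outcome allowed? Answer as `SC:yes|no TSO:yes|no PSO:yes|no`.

outcome vector order: (T1.r0,T1.r1,T2.r0)
SC (11): (0,0,0); (0,0,2); (0,1,0); (0,1,2); (0,2,0); (0,2,2); (2,0,0); (2,1,0); (2,1,2); (2,2,0); (2,2,2)
TSO (11): (0,0,0); (0,0,2); (0,1,0); (0,1,2); (0,2,0); (0,2,2); (2,0,0); (2,1,0); (2,1,2); (2,2,0); (2,2,2)
PSO (12): (0,0,0); (0,0,2); (0,1,0); (0,1,2); (0,2,0); (0,2,2); (2,0,0); (2,0,2); (2,1,0); (2,1,2); (2,2,0); (2,2,2)
target (0,0,2) ∈ {SC,TSO,PSO}

SC:yes TSO:yes PSO:yes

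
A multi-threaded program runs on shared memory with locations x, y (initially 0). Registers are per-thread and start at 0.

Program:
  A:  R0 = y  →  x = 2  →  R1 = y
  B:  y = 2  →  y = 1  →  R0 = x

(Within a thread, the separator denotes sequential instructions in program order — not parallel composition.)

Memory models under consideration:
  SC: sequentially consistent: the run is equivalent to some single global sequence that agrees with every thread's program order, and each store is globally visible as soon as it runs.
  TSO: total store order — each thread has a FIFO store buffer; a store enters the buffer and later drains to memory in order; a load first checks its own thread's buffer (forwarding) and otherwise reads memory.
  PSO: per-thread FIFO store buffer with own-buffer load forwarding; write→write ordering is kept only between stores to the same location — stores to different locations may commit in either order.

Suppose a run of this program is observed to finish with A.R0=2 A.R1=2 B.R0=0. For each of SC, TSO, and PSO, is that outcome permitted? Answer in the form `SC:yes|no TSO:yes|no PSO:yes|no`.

SC:no TSO:yes PSO:yes

outcome vector order: (A.R0,A.R1,B.R0)
SC: 9 outcomes — {002 010 012 022 110 112 210 212 222}
TSO: 12 outcomes — {000 002 010 012 020 022 110 112 210 212 220 222}
PSO: 12 outcomes — {000 002 010 012 020 022 110 112 210 212 220 222}
target 220 ∈ {TSO,PSO}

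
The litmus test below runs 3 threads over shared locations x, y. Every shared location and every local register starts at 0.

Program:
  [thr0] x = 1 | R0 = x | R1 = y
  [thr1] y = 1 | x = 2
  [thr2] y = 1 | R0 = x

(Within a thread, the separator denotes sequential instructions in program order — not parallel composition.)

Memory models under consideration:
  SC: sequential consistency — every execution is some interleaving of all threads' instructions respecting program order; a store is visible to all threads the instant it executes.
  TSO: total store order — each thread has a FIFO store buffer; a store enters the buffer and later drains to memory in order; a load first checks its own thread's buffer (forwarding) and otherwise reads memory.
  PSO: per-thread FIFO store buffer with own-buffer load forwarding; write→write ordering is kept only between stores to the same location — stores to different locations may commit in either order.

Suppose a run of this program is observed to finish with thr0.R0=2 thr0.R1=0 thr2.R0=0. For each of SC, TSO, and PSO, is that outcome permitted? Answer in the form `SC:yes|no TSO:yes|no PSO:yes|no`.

SC:no TSO:no PSO:yes

outcome vector order: (thr0.R0,thr0.R1,thr2.R0)
under SC → (1,0,1); (1,0,2); (1,1,0); (1,1,1); (1,1,2); (2,1,0); (2,1,1); (2,1,2)
under TSO → (1,0,0); (1,0,1); (1,0,2); (1,1,0); (1,1,1); (1,1,2); (2,1,0); (2,1,1); (2,1,2)
under PSO → (1,0,0); (1,0,1); (1,0,2); (1,1,0); (1,1,1); (1,1,2); (2,0,0); (2,0,1); (2,0,2); (2,1,0); (2,1,1); (2,1,2)
target (2,0,0) ∈ {PSO}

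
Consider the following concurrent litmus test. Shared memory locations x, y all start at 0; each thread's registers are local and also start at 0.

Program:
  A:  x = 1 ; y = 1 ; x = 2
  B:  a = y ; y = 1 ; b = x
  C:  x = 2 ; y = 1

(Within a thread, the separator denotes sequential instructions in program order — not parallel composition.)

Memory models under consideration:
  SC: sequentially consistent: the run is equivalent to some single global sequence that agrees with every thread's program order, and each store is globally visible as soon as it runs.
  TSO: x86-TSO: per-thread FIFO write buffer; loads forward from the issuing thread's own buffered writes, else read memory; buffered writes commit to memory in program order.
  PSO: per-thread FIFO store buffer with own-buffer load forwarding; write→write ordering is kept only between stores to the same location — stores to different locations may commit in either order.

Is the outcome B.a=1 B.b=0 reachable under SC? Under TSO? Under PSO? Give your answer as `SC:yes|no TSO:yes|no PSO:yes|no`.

SC:no TSO:no PSO:yes

outcome vector order: (B.a,B.b)
[SC] allowed = {0/0, 0/1, 0/2, 1/1, 1/2}
[TSO] allowed = {0/0, 0/1, 0/2, 1/1, 1/2}
[PSO] allowed = {0/0, 0/1, 0/2, 1/0, 1/1, 1/2}
target 1/0 ∈ {PSO}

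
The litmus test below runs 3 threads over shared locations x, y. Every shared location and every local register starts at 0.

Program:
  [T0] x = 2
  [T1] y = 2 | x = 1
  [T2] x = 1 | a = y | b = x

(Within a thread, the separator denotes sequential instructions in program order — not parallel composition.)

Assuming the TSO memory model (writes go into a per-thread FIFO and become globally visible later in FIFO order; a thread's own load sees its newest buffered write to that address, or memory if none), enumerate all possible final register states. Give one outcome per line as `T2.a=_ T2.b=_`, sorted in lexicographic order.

outcome vector order: (T2.a,T2.b)
|TSO outcomes| = 4

T2.a=0 T2.b=1
T2.a=0 T2.b=2
T2.a=2 T2.b=1
T2.a=2 T2.b=2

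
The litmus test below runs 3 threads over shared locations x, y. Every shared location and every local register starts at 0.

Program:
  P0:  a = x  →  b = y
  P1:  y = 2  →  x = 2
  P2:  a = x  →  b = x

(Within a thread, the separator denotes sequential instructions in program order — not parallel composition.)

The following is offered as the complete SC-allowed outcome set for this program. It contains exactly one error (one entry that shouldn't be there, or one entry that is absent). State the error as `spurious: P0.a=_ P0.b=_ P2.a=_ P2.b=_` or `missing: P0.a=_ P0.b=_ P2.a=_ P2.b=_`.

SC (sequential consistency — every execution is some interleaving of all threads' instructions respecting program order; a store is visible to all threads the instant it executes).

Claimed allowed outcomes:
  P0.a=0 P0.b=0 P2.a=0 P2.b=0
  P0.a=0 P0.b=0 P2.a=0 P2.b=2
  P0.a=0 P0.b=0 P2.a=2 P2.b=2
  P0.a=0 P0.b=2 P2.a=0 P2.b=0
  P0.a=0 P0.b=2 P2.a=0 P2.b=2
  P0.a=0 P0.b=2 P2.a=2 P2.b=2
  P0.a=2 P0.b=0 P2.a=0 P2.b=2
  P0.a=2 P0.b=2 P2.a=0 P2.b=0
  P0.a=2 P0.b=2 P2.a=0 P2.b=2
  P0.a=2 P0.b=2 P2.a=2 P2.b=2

outcome vector order: (P0.a,P0.b,P2.a,P2.b)
[SC] allowed = {0/0/0/0 0/0/0/2 0/0/2/2 0/2/0/0 0/2/0/2 0/2/2/2 2/2/0/0 2/2/0/2 2/2/2/2}
claimed∖SC = {2/0/0/2}

spurious: P0.a=2 P0.b=0 P2.a=0 P2.b=2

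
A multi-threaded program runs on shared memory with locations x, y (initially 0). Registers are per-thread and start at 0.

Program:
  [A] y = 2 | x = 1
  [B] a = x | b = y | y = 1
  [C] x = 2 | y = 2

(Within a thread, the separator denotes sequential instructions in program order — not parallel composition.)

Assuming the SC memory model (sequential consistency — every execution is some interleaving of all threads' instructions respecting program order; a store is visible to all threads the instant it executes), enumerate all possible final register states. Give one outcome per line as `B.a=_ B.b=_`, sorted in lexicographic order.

B.a=0 B.b=0
B.a=0 B.b=2
B.a=1 B.b=2
B.a=2 B.b=0
B.a=2 B.b=2

outcome vector order: (B.a,B.b)
|SC outcomes| = 5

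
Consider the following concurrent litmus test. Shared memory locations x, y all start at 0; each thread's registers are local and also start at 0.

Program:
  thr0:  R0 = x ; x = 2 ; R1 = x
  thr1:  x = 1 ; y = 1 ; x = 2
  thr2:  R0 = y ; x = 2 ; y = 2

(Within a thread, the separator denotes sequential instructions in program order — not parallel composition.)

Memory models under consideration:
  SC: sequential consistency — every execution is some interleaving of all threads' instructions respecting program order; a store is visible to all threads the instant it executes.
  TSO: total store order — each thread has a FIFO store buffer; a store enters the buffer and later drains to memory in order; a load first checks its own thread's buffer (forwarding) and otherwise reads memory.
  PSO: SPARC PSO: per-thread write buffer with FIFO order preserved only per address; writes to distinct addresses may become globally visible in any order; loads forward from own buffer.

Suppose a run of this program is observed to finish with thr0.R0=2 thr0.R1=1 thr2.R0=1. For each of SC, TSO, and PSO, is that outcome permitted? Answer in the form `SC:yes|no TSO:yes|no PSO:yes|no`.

outcome vector order: (thr0.R0,thr0.R1,thr2.R0)
SC: 9 outcomes — {(0,1,0) (0,1,1) (0,2,0) (0,2,1) (1,2,0) (1,2,1) (2,1,0) (2,2,0) (2,2,1)}
TSO: 9 outcomes — {(0,1,0) (0,1,1) (0,2,0) (0,2,1) (1,2,0) (1,2,1) (2,1,0) (2,2,0) (2,2,1)}
PSO: 10 outcomes — {(0,1,0) (0,1,1) (0,2,0) (0,2,1) (1,2,0) (1,2,1) (2,1,0) (2,1,1) (2,2,0) (2,2,1)}
target (2,1,1) ∈ {PSO}

SC:no TSO:no PSO:yes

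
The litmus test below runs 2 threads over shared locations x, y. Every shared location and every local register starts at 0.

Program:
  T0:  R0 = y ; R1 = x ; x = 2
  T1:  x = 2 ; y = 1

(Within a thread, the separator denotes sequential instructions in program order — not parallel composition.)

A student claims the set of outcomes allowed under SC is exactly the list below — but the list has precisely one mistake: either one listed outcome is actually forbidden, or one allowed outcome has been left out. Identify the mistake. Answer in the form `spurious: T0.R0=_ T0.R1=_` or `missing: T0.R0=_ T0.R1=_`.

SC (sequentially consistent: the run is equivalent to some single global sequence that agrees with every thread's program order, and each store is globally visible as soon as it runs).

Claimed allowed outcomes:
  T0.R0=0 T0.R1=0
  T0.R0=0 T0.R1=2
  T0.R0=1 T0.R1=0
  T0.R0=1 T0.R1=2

outcome vector order: (T0.R0,T0.R1)
under SC → 0/0 0/2 1/2
claimed∖SC = {1/0}

spurious: T0.R0=1 T0.R1=0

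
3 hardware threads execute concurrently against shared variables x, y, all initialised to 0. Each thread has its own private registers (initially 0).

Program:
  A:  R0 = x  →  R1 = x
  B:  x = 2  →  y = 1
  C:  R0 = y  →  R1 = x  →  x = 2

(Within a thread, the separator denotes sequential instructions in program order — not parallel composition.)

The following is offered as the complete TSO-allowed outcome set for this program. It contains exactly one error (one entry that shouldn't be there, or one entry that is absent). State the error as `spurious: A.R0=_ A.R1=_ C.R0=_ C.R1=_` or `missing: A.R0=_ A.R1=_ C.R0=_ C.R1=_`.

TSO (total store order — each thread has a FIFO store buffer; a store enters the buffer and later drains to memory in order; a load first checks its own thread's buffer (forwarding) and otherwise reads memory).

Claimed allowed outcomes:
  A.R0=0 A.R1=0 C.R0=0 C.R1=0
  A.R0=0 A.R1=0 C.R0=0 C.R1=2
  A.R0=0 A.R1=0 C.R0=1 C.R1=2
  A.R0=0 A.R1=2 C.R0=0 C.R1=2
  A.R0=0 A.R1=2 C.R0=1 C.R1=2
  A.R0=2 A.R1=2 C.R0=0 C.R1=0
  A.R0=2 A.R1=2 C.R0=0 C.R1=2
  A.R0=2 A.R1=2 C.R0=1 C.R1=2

outcome vector order: (A.R0,A.R1,C.R0,C.R1)
[TSO] allowed = {0000 0002 0012 0200 0202 0212 2200 2202 2212}
TSO∖claimed = {0200}

missing: A.R0=0 A.R1=2 C.R0=0 C.R1=0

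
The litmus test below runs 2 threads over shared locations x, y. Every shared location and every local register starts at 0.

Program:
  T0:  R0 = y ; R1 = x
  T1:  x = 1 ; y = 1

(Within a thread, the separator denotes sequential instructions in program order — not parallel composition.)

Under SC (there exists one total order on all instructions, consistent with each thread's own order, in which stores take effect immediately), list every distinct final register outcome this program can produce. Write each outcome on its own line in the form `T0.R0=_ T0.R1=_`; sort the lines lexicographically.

T0.R0=0 T0.R1=0
T0.R0=0 T0.R1=1
T0.R0=1 T0.R1=1

outcome vector order: (T0.R0,T0.R1)
|SC outcomes| = 3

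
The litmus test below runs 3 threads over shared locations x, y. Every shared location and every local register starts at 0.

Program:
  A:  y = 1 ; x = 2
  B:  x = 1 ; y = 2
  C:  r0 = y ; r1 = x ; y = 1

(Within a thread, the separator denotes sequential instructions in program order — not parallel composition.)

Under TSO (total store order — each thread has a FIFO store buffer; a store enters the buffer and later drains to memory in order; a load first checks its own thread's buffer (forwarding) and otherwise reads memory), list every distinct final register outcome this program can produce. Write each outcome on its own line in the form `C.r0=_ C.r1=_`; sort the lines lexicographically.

outcome vector order: (C.r0,C.r1)
|TSO outcomes| = 8

C.r0=0 C.r1=0
C.r0=0 C.r1=1
C.r0=0 C.r1=2
C.r0=1 C.r1=0
C.r0=1 C.r1=1
C.r0=1 C.r1=2
C.r0=2 C.r1=1
C.r0=2 C.r1=2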